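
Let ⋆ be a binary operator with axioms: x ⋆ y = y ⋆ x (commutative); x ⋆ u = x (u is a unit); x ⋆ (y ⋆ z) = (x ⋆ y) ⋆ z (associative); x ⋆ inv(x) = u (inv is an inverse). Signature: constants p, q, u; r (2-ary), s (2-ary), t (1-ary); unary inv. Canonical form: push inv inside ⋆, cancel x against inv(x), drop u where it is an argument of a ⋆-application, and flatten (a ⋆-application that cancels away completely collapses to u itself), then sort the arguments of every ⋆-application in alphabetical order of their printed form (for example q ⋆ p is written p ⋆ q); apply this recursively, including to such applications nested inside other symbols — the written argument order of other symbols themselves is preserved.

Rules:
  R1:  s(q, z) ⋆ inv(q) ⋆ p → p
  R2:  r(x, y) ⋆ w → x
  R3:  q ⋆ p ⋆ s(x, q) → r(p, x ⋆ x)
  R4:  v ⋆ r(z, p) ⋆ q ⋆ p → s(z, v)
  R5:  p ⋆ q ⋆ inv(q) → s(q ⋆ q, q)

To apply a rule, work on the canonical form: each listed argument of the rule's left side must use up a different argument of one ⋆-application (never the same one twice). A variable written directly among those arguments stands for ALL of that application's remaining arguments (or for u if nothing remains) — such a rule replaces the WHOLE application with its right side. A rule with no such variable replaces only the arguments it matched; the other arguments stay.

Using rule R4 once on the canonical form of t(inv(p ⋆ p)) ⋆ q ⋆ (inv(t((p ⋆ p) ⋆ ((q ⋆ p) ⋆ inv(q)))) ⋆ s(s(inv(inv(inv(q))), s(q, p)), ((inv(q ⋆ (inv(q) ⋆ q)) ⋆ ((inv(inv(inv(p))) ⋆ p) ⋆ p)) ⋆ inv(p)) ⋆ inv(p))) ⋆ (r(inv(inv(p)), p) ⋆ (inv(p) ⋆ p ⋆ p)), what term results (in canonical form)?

Answer: s(p, inv(t(p ⋆ p ⋆ p)) ⋆ s(s(inv(q), s(q, p)), inv(p) ⋆ inv(q)) ⋆ t(inv(p) ⋆ inv(p)))

Derivation:
Canonical form:  inv(t(p ⋆ p ⋆ p)) ⋆ p ⋆ q ⋆ r(p, p) ⋆ s(s(inv(q), s(q, p)), inv(p) ⋆ inv(q)) ⋆ t(inv(p) ⋆ inv(p))
R4 matches:  uses p, q, r(p, p);  v := inv(t(p ⋆ p ⋆ p)) ⋆ s(s(inv(q), s(q, p)), inv(p) ⋆ inv(q)) ⋆ t(inv(p) ⋆ inv(p)), z := p
The variable takes the whole remainder — replace the entire application.
New term:  s(p, inv(t(p ⋆ p ⋆ p)) ⋆ s(s(inv(q), s(q, p)), inv(p) ⋆ inv(q)) ⋆ t(inv(p) ⋆ inv(p)))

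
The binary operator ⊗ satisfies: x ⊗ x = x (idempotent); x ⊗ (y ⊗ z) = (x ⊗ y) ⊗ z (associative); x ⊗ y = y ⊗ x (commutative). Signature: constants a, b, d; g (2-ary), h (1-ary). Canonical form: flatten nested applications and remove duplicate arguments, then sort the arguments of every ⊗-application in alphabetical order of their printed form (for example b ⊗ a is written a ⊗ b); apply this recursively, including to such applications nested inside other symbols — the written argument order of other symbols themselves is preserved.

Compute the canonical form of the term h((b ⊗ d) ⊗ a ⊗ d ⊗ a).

Work inside:  (b ⊗ d) ⊗ a ⊗ d ⊗ a
Merge nested applications:  b ⊗ d ⊗ a ⊗ d ⊗ a
Idempotence:  drop duplicate d, a
Sort:  a ⊗ b ⊗ d
Rebuild:  h(a ⊗ b ⊗ d)

Answer: h(a ⊗ b ⊗ d)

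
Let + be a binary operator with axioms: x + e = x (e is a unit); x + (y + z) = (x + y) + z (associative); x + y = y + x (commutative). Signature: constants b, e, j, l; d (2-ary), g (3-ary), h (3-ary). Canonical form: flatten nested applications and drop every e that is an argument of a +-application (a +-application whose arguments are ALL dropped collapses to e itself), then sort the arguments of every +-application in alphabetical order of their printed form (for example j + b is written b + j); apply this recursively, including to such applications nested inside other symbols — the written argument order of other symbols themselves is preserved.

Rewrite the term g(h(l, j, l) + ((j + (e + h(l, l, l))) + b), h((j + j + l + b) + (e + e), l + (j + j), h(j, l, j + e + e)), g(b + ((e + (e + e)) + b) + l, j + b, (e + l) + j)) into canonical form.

Answer: g(b + h(l, j, l) + h(l, l, l) + j, h(b + j + j + l, j + j + l, h(j, l, j)), g(b + b + l, b + j, j + l))

Derivation:
Descend into:  h(l, j, l) + ((j + (e + h(l, l, l))) + b)
Merge nested applications:  h(l, j, l) + j + e + h(l, l, l) + b
Unit:  drop e
Order the arguments:  b + h(l, j, l) + h(l, l, l) + j
Rebuild:  g(b + h(l, j, l) + h(l, l, l) + j, h(b + j + j + l, j + j + l, h(j, l, j)), g(b + b + l, b + j, j + l))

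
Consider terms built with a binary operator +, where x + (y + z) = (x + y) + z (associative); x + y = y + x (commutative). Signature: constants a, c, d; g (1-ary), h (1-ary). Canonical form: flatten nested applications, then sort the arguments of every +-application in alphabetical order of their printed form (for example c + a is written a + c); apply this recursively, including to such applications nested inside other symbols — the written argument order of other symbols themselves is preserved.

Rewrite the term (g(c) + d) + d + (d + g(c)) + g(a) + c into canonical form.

Answer: c + d + d + d + g(a) + g(c) + g(c)

Derivation:
Merge nested applications:  g(c) + d + d + d + g(c) + g(a) + c
Sort:  c + d + d + d + g(a) + g(c) + g(c)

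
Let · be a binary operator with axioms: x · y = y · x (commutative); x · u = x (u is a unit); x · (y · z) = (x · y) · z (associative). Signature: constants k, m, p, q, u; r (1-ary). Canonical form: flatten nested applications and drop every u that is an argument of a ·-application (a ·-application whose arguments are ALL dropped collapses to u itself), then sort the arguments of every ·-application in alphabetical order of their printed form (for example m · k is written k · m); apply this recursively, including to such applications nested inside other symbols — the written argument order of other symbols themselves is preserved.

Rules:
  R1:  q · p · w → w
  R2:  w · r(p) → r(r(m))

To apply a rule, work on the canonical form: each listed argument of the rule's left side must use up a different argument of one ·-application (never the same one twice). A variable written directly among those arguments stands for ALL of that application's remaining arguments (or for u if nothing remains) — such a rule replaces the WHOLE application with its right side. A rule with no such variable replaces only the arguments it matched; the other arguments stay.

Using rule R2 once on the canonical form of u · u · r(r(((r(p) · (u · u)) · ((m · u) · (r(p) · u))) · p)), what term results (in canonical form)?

Canonical form:  r(r(m · p · r(p) · r(p)))
R2 matches:  uses r(p);  w := m · p · r(p)
The extension variable absorbs all remaining arguments, so the whole application is rewritten.
Giving:  r(r(r(r(m))))

Answer: r(r(r(r(m))))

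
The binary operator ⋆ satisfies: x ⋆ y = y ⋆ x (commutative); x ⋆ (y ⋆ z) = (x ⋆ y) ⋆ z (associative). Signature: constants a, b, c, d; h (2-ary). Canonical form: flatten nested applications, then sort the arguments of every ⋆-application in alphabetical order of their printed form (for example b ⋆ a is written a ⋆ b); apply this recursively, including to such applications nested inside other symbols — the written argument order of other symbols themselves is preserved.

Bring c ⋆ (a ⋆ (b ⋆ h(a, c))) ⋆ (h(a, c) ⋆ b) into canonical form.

Un-nest:  c ⋆ a ⋆ b ⋆ h(a, c) ⋆ h(a, c) ⋆ b
Sort:  a ⋆ b ⋆ b ⋆ c ⋆ h(a, c) ⋆ h(a, c)

Answer: a ⋆ b ⋆ b ⋆ c ⋆ h(a, c) ⋆ h(a, c)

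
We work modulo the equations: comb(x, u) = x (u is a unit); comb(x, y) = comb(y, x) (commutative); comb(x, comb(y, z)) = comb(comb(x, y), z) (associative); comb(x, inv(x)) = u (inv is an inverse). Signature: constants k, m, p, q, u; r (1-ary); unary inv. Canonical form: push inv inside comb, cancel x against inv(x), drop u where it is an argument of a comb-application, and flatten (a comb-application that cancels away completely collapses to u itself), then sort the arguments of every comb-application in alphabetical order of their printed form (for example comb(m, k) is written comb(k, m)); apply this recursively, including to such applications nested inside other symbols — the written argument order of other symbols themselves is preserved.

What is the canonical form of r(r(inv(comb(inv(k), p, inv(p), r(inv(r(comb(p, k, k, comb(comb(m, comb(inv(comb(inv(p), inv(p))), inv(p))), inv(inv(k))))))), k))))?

Descend into:  comb(inv(k), p, inv(p), r(inv(r(comb(p, k, k, comb(comb(m, comb(inv(comb(inv(p), inv(p))), inv(p))), inv(inv(k))))))), k)
Push inv inside:  distribute inv over comb and collapse double inv
Inverses cancel:  k cancels; p cancels
Collect:  r(inv(r(comb(k, k, k, m, p, p))))
Rebuild:  r(r(inv(r(inv(r(comb(k, k, k, m, p, p)))))))

Answer: r(r(inv(r(inv(r(comb(k, k, k, m, p, p)))))))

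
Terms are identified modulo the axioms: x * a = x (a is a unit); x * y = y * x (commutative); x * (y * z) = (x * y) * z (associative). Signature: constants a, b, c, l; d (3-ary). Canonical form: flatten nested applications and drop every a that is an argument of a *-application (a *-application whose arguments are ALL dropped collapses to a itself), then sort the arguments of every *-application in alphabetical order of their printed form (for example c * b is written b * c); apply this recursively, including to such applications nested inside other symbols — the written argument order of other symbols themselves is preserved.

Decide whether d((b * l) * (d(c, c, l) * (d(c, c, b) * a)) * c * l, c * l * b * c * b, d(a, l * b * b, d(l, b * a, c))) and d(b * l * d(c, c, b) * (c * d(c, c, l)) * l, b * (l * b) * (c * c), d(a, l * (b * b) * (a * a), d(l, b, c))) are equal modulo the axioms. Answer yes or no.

Left:  d((b * l) * (d(c, c, l) * (d(c, c, b) * a)) * c * l, c * l * b * c * b, d(a, l * b * b, d(l, b * a, c)))
  Work inside:  (b * l) * (d(c, c, l) * (d(c, c, b) * a)) * c * l
  Flatten:  b * l * d(c, c, l) * d(c, c, b) * a * c * l
  Unit:  drop a
  Sort arguments:  b * c * d(c, c, b) * d(c, c, l) * l * l
  Put back:  d(b * c * d(c, c, b) * d(c, c, l) * l * l, b * b * c * c * l, d(a, b * b * l, d(l, b, c)))
Right:  d(b * l * d(c, c, b) * (c * d(c, c, l)) * l, b * (l * b) * (c * c), d(a, l * (b * b) * (a * a), d(l, b, c)))
  Work inside:  b * l * d(c, c, b) * (c * d(c, c, l)) * l
  Merge nested applications:  b * l * d(c, c, b) * c * d(c, c, l) * l
  Order the arguments:  b * c * d(c, c, b) * d(c, c, l) * l * l
  Reassemble:  d(b * c * d(c, c, b) * d(c, c, l) * l * l, b * b * c * c * l, d(a, b * b * l, d(l, b, c)))

Answer: yes — both canonical forms are d(b * c * d(c, c, b) * d(c, c, l) * l * l, b * b * c * c * l, d(a, b * b * l, d(l, b, c)))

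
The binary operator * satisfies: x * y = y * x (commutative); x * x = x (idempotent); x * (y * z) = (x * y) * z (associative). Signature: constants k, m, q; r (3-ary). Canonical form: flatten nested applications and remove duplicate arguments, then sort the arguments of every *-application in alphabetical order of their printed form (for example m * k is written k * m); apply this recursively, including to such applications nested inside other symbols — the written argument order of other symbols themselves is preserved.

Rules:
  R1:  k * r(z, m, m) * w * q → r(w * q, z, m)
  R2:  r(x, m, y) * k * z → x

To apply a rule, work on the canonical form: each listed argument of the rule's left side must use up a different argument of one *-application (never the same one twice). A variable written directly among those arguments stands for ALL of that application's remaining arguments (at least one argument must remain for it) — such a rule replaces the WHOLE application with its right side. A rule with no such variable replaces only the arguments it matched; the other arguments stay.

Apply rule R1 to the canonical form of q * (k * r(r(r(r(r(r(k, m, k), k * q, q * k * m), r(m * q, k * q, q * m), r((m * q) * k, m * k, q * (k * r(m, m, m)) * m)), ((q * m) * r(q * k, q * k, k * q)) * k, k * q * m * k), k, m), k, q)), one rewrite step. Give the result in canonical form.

Answer: k * q * r(r(r(r(r(r(k, m, k), k * q, k * m * q), r(m * q, k * q, m * q), r(k * m * q, k * m, r(m * q, m, m))), k * m * q * r(k * q, k * q, k * q), k * m * q), k, m), k, q)

Derivation:
Canonical form:  k * q * r(r(r(r(r(r(k, m, k), k * q, k * m * q), r(m * q, k * q, m * q), r(k * m * q, k * m, k * m * q * r(m, m, m))), k * m * q * r(k * q, k * q, k * q), k * m * q), k, m), k, q)
R1 matches:  uses k, q, r(m, m, m);  w := m, z := m
The extension variable absorbs all remaining arguments, so the whole application is rewritten.
Result:  k * q * r(r(r(r(r(r(k, m, k), k * q, k * m * q), r(m * q, k * q, m * q), r(k * m * q, k * m, r(m * q, m, m))), k * m * q * r(k * q, k * q, k * q), k * m * q), k, m), k, q)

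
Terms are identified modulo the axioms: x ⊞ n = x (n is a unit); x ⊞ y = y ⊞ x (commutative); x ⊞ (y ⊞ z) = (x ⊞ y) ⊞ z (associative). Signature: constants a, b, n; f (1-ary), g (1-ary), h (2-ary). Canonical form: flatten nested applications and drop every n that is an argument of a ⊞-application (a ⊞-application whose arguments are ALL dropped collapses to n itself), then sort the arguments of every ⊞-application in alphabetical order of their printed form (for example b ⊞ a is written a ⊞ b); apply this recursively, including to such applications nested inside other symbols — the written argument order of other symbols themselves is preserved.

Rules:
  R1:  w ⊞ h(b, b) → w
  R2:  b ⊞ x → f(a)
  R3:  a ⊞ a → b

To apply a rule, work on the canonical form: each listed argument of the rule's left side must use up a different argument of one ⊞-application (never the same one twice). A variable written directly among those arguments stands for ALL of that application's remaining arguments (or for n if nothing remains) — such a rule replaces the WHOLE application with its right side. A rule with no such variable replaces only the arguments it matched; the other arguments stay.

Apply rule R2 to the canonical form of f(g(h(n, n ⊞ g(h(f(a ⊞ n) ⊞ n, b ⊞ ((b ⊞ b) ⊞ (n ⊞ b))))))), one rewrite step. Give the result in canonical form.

Canonical form:  f(g(h(n, g(h(f(a), b ⊞ b ⊞ b ⊞ b)))))
Apply R2:  consuming b;  x := b ⊞ b ⊞ b
The variable takes the whole remainder — replace the entire application.
New term:  f(g(h(n, g(h(f(a), f(a))))))

Answer: f(g(h(n, g(h(f(a), f(a))))))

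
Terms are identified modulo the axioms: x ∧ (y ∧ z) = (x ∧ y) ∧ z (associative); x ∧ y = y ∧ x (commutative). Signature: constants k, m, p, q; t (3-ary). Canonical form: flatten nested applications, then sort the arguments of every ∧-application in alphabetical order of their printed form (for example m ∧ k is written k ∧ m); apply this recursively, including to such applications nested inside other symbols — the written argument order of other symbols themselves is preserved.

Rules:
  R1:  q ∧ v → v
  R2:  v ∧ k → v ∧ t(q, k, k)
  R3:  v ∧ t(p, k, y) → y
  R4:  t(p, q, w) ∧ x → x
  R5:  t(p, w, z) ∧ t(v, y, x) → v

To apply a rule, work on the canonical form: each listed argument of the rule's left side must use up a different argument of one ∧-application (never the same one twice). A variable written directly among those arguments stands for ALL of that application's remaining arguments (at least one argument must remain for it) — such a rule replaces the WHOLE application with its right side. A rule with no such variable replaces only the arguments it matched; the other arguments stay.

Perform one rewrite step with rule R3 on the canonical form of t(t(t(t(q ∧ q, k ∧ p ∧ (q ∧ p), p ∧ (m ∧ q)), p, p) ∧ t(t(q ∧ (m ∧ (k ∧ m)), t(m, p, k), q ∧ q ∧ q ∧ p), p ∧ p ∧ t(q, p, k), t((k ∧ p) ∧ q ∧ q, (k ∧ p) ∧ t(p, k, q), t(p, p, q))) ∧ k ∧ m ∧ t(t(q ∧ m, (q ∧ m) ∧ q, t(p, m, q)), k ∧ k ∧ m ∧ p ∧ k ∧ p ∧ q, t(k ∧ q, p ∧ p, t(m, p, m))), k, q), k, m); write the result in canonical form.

Canonical form:  t(t(k ∧ m ∧ t(t(k ∧ m ∧ m ∧ q, t(m, p, k), p ∧ q ∧ q ∧ q), p ∧ p ∧ t(q, p, k), t(k ∧ p ∧ q ∧ q, k ∧ p ∧ t(p, k, q), t(p, p, q))) ∧ t(t(m ∧ q, m ∧ q ∧ q, t(p, m, q)), k ∧ k ∧ k ∧ m ∧ p ∧ p ∧ q, t(k ∧ q, p ∧ p, t(m, p, m))) ∧ t(t(q ∧ q, k ∧ p ∧ p ∧ q, m ∧ p ∧ q), p, p), k, q), k, m)
Match R3:  consume t(p, k, q);  v := k ∧ p, y := q
The extension variable absorbs all remaining arguments, so the whole application is rewritten.
New term:  t(t(k ∧ m ∧ t(t(k ∧ m ∧ m ∧ q, t(m, p, k), p ∧ q ∧ q ∧ q), p ∧ p ∧ t(q, p, k), t(k ∧ p ∧ q ∧ q, q, t(p, p, q))) ∧ t(t(m ∧ q, m ∧ q ∧ q, t(p, m, q)), k ∧ k ∧ k ∧ m ∧ p ∧ p ∧ q, t(k ∧ q, p ∧ p, t(m, p, m))) ∧ t(t(q ∧ q, k ∧ p ∧ p ∧ q, m ∧ p ∧ q), p, p), k, q), k, m)

Answer: t(t(k ∧ m ∧ t(t(k ∧ m ∧ m ∧ q, t(m, p, k), p ∧ q ∧ q ∧ q), p ∧ p ∧ t(q, p, k), t(k ∧ p ∧ q ∧ q, q, t(p, p, q))) ∧ t(t(m ∧ q, m ∧ q ∧ q, t(p, m, q)), k ∧ k ∧ k ∧ m ∧ p ∧ p ∧ q, t(k ∧ q, p ∧ p, t(m, p, m))) ∧ t(t(q ∧ q, k ∧ p ∧ p ∧ q, m ∧ p ∧ q), p, p), k, q), k, m)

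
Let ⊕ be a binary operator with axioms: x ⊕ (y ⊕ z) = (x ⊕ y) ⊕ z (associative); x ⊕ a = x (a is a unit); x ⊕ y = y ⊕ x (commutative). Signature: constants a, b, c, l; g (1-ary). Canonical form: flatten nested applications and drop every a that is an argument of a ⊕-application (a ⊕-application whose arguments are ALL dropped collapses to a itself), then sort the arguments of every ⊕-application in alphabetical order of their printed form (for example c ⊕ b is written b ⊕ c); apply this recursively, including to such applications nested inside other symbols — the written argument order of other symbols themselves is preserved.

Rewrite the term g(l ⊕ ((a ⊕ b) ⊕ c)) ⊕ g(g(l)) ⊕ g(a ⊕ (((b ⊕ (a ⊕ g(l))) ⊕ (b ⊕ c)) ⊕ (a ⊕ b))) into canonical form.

Answer: g(b ⊕ b ⊕ b ⊕ c ⊕ g(l)) ⊕ g(b ⊕ c ⊕ l) ⊕ g(g(l))

Derivation:
Canonicalize subterm:  g(l ⊕ ((a ⊕ b) ⊕ c))  →  g(b ⊕ c ⊕ l)
Simplify inside:  g(a ⊕ (((b ⊕ (a ⊕ g(l))) ⊕ (b ⊕ c)) ⊕ (a ⊕ b)))  →  g(b ⊕ b ⊕ b ⊕ c ⊕ g(l))
Sort arguments:  g(b ⊕ b ⊕ b ⊕ c ⊕ g(l)) ⊕ g(b ⊕ c ⊕ l) ⊕ g(g(l))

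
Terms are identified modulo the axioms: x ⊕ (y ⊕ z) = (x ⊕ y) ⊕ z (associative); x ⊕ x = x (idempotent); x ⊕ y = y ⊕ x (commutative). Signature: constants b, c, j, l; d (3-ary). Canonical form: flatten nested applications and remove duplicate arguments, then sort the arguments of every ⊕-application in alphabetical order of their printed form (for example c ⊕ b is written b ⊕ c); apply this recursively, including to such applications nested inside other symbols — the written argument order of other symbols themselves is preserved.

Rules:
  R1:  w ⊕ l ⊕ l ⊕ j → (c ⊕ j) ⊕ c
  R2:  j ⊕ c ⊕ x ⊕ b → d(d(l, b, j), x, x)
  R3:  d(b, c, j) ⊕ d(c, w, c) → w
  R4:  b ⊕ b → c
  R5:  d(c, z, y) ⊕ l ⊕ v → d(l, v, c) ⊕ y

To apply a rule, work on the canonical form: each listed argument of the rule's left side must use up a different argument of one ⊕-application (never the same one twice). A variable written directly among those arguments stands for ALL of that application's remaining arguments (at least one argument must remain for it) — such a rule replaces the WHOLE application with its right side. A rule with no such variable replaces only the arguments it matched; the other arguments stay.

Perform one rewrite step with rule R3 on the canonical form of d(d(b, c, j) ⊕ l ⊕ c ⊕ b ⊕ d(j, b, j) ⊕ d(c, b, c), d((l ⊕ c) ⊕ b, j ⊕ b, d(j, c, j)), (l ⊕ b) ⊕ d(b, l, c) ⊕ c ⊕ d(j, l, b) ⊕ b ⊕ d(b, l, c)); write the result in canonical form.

Answer: d(b ⊕ c ⊕ d(j, b, j) ⊕ l, d(b ⊕ c ⊕ l, b ⊕ j, d(j, c, j)), b ⊕ c ⊕ d(b, l, c) ⊕ d(j, l, b) ⊕ l)

Derivation:
Canonical form:  d(b ⊕ c ⊕ d(b, c, j) ⊕ d(c, b, c) ⊕ d(j, b, j) ⊕ l, d(b ⊕ c ⊕ l, b ⊕ j, d(j, c, j)), b ⊕ c ⊕ d(b, l, c) ⊕ d(j, l, b) ⊕ l)
Apply R3:  consuming d(b, c, j), d(c, b, c);  w := b
Result:  d(b ⊕ c ⊕ d(j, b, j) ⊕ l, d(b ⊕ c ⊕ l, b ⊕ j, d(j, c, j)), b ⊕ c ⊕ d(b, l, c) ⊕ d(j, l, b) ⊕ l)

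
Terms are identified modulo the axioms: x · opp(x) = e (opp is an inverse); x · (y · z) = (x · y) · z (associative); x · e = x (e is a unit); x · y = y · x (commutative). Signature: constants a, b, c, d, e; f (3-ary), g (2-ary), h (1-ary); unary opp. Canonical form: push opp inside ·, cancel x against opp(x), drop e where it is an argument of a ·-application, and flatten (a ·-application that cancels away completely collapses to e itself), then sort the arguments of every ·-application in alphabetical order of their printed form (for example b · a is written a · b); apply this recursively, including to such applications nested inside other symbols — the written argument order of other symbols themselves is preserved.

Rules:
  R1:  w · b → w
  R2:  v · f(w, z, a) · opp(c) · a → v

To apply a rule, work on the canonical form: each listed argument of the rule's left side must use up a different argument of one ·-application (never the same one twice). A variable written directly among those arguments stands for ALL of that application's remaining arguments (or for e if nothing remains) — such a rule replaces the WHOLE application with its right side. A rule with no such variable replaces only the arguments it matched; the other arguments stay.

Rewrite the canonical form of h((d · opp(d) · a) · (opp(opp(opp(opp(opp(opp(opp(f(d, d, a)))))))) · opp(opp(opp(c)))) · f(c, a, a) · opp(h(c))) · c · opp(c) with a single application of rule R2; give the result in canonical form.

Answer: h(opp(f(d, d, a)) · opp(h(c)))

Derivation:
Canonical form:  h(a · f(c, a, a) · opp(c) · opp(f(d, d, a)) · opp(h(c)))
Apply R2:  consuming a, f(c, a, a), opp(c);  v := opp(f(d, d, a)) · opp(h(c)), w := c, z := a
The variable takes the whole remainder — replace the entire application.
Result:  h(opp(f(d, d, a)) · opp(h(c)))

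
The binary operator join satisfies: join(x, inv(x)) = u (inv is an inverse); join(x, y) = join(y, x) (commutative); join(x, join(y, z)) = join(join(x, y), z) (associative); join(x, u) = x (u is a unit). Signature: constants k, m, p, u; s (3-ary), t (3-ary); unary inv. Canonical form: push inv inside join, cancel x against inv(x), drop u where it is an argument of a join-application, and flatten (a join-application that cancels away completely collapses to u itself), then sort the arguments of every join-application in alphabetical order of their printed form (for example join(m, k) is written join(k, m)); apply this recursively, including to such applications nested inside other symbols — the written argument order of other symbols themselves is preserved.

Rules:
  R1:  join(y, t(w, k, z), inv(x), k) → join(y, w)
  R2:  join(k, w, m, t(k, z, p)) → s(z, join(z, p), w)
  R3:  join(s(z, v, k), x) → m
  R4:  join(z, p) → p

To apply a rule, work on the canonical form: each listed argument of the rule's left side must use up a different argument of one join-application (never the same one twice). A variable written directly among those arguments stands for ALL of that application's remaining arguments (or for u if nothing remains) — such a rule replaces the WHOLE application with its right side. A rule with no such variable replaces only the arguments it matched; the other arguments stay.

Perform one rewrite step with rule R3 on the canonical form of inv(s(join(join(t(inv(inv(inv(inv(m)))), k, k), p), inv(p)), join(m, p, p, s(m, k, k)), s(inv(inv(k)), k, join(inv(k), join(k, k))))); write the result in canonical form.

Answer: inv(s(t(m, k, k), m, s(k, k, k)))

Derivation:
Canonical form:  inv(s(t(m, k, k), join(m, p, p, s(m, k, k)), s(k, k, k)))
Apply R3:  consuming s(m, k, k);  v := k, x := join(m, p, p), z := m
Every leftover argument binds to the variable; the entire application is replaced.
New term:  inv(s(t(m, k, k), m, s(k, k, k)))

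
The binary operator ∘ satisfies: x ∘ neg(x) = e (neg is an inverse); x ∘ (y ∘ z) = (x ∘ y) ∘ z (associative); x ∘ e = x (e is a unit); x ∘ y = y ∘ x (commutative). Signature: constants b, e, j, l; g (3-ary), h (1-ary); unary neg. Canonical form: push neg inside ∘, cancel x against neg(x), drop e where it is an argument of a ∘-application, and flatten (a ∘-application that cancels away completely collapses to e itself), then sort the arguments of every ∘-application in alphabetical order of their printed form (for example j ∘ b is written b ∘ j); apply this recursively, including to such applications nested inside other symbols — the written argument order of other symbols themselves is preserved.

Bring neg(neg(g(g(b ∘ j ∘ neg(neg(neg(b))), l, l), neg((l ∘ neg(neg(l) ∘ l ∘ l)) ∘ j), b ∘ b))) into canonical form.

Push neg inside:  distribute neg over ∘ and collapse double neg
Combine occurrences:  g(g(j, l, l), neg(j), b ∘ b)

Answer: g(g(j, l, l), neg(j), b ∘ b)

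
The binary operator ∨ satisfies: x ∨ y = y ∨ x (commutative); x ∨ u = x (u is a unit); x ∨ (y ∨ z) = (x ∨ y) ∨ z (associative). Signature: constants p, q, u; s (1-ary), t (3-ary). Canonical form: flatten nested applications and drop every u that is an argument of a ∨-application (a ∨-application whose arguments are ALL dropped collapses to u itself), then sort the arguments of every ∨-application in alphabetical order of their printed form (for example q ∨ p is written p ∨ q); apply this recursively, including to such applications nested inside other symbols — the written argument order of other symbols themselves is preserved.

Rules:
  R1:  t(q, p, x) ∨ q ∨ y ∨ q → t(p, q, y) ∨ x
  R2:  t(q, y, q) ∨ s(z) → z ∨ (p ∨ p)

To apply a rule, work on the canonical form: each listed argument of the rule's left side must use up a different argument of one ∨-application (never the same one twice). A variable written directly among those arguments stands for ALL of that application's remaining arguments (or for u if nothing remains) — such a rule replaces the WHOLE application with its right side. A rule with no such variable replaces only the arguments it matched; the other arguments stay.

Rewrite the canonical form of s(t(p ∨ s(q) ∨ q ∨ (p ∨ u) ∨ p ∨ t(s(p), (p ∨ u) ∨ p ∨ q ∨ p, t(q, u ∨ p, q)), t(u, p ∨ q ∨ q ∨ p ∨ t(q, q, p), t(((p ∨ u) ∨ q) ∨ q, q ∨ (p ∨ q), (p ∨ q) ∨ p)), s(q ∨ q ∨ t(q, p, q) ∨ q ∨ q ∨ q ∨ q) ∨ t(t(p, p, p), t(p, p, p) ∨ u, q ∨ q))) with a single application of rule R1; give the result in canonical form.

Answer: s(t(p ∨ p ∨ p ∨ q ∨ s(q) ∨ t(s(p), p ∨ p ∨ p ∨ q, t(q, p, q)), t(u, p ∨ p ∨ q ∨ q ∨ t(q, q, p), t(p ∨ q ∨ q, p ∨ q ∨ q, p ∨ p ∨ q)), s(q ∨ t(p, q, q ∨ q ∨ q ∨ q)) ∨ t(t(p, p, p), t(p, p, p), q ∨ q)))

Derivation:
Canonical form:  s(t(p ∨ p ∨ p ∨ q ∨ s(q) ∨ t(s(p), p ∨ p ∨ p ∨ q, t(q, p, q)), t(u, p ∨ p ∨ q ∨ q ∨ t(q, q, p), t(p ∨ q ∨ q, p ∨ q ∨ q, p ∨ p ∨ q)), s(q ∨ q ∨ q ∨ q ∨ q ∨ q ∨ t(q, p, q)) ∨ t(t(p, p, p), t(p, p, p), q ∨ q)))
Apply R1:  consuming q, q, t(q, p, q);  x := q, y := q ∨ q ∨ q ∨ q
Every leftover argument binds to the variable; the entire application is replaced.
New term:  s(t(p ∨ p ∨ p ∨ q ∨ s(q) ∨ t(s(p), p ∨ p ∨ p ∨ q, t(q, p, q)), t(u, p ∨ p ∨ q ∨ q ∨ t(q, q, p), t(p ∨ q ∨ q, p ∨ q ∨ q, p ∨ p ∨ q)), s(q ∨ t(p, q, q ∨ q ∨ q ∨ q)) ∨ t(t(p, p, p), t(p, p, p), q ∨ q)))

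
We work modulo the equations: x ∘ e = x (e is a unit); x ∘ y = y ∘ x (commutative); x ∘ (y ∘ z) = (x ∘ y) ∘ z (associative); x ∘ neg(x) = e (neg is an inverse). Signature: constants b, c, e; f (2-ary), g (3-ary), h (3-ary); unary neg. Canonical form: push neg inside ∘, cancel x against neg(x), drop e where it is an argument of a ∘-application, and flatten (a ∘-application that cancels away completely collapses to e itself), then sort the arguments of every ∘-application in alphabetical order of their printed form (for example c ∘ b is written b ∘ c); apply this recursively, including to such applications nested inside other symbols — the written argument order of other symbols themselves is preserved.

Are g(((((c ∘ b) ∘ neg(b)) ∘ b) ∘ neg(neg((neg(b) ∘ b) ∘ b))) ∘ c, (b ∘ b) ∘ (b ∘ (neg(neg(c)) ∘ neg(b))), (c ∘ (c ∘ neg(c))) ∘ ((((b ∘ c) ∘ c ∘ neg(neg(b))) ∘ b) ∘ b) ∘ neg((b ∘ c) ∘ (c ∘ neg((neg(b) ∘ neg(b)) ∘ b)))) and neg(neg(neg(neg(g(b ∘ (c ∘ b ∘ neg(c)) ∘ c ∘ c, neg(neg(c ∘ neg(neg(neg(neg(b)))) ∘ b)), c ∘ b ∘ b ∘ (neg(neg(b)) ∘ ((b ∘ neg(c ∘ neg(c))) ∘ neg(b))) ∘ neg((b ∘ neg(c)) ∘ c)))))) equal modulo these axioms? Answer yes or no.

Answer: yes — both canonical forms are g(b ∘ b ∘ c ∘ c, b ∘ b ∘ c, b ∘ b ∘ c)

Derivation:
Left:  g(((((c ∘ b) ∘ neg(b)) ∘ b) ∘ neg(neg((neg(b) ∘ b) ∘ b))) ∘ c, (b ∘ b) ∘ (b ∘ (neg(neg(c)) ∘ neg(b))), (c ∘ (c ∘ neg(c))) ∘ ((((b ∘ c) ∘ c ∘ neg(neg(b))) ∘ b) ∘ b) ∘ neg((b ∘ c) ∘ (c ∘ neg((neg(b) ∘ neg(b)) ∘ b))))
  Work inside:  (c ∘ (c ∘ neg(c))) ∘ ((((b ∘ c) ∘ c ∘ neg(neg(b))) ∘ b) ∘ b) ∘ neg((b ∘ c) ∘ (c ∘ neg((neg(b) ∘ neg(b)) ∘ b)))
  Push neg inside:  distribute neg over ∘ and collapse double neg
  Combine occurrences:  c ∘ b ∘ b
  Sort arguments:  b ∘ b ∘ c
  Put back:  g(b ∘ b ∘ c ∘ c, b ∘ b ∘ c, b ∘ b ∘ c)
Right:  neg(neg(neg(neg(g(b ∘ (c ∘ b ∘ neg(c)) ∘ c ∘ c, neg(neg(c ∘ neg(neg(neg(neg(b)))) ∘ b)), c ∘ b ∘ b ∘ (neg(neg(b)) ∘ ((b ∘ neg(c ∘ neg(c))) ∘ neg(b))) ∘ neg((b ∘ neg(c)) ∘ c))))))
  Push neg inside:  distribute neg over ∘ and collapse double neg
  Combine occurrences:  g(b ∘ b ∘ c ∘ c, b ∘ b ∘ c, b ∘ b ∘ c)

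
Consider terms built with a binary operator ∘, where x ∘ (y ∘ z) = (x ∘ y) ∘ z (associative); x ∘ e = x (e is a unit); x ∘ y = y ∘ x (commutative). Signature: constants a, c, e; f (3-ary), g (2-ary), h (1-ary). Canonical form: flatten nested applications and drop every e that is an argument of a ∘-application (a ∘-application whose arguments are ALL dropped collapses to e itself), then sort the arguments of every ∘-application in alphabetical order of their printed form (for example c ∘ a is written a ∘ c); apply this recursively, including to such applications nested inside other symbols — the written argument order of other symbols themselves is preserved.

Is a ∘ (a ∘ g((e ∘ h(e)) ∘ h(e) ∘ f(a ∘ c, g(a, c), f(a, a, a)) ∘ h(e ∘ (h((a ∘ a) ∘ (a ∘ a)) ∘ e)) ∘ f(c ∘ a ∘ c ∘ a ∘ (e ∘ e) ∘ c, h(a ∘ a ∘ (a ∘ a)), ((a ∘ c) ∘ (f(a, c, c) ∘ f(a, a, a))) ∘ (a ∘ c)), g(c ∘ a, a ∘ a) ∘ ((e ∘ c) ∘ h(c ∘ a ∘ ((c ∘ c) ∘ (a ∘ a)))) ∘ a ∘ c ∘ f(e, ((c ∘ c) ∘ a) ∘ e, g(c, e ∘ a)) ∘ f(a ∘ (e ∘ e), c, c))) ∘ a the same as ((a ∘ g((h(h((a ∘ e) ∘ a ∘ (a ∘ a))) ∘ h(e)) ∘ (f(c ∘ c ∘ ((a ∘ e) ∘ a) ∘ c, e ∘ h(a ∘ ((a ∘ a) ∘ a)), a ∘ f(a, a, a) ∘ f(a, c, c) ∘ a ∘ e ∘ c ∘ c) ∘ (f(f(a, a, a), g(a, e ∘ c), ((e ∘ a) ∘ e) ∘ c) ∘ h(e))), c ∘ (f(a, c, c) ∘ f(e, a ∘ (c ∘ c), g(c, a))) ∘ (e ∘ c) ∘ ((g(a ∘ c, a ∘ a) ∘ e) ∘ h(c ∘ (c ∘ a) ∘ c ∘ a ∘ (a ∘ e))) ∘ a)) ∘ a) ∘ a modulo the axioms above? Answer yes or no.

Left:  a ∘ (a ∘ g((e ∘ h(e)) ∘ h(e) ∘ f(a ∘ c, g(a, c), f(a, a, a)) ∘ h(e ∘ (h((a ∘ a) ∘ (a ∘ a)) ∘ e)) ∘ f(c ∘ a ∘ c ∘ a ∘ (e ∘ e) ∘ c, h(a ∘ a ∘ (a ∘ a)), ((a ∘ c) ∘ (f(a, c, c) ∘ f(a, a, a))) ∘ (a ∘ c)), g(c ∘ a, a ∘ a) ∘ ((e ∘ c) ∘ h(c ∘ a ∘ ((c ∘ c) ∘ (a ∘ a)))) ∘ a ∘ c ∘ f(e, ((c ∘ c) ∘ a) ∘ e, g(c, e ∘ a)) ∘ f(a ∘ (e ∘ e), c, c))) ∘ a
  Flatten:  a ∘ a ∘ g((e ∘ h(e)) ∘ h(e) ∘ f(a ∘ c, g(a, c), f(a, a, a)) ∘ h(e ∘ (h((a ∘ a) ∘ (a ∘ a)) ∘ e)) ∘ f(c ∘ a ∘ c ∘ a ∘ (e ∘ e) ∘ c, h(a ∘ a ∘ (a ∘ a)), ((a ∘ c) ∘ (f(a, c, c) ∘ f(a, a, a))) ∘ (a ∘ c)), g(c ∘ a, a ∘ a) ∘ ((e ∘ c) ∘ h(c ∘ a ∘ ((c ∘ c) ∘ (a ∘ a)))) ∘ a ∘ c ∘ f(e, ((c ∘ c) ∘ a) ∘ e, g(c, e ∘ a)) ∘ f(a ∘ (e ∘ e), c, c)) ∘ a
  Simplify inside:  g((e ∘ h(e)) ∘ h(e) ∘ f(a ∘ c, g(a, c), f(a, a, a)) ∘ h(e ∘ (h((a ∘ a) ∘ (a ∘ a)) ∘ e)) ∘ f(c ∘ a ∘ c ∘ a ∘ (e ∘ e) ∘ c, h(a ∘ a ∘ (a ∘ a)), ((a ∘ c) ∘ (f(a, c, c) ∘ f(a, a, a))) ∘ (a ∘ c)), g(c ∘ a, a ∘ a) ∘ ((e ∘ c) ∘ h(c ∘ a ∘ ((c ∘ c) ∘ (a ∘ a)))) ∘ a ∘ c ∘ f(e, ((c ∘ c) ∘ a) ∘ e, g(c, e ∘ a)) ∘ f(a ∘ (e ∘ e), c, c))  →  g(f(a ∘ a ∘ c ∘ c ∘ c, h(a ∘ a ∘ a ∘ a), a ∘ a ∘ c ∘ c ∘ f(a, a, a) ∘ f(a, c, c)) ∘ f(a ∘ c, g(a, c), f(a, a, a)) ∘ h(e) ∘ h(e) ∘ h(h(a ∘ a ∘ a ∘ a)), a ∘ c ∘ c ∘ f(a, c, c) ∘ f(e, a ∘ c ∘ c, g(c, a)) ∘ g(a ∘ c, a ∘ a) ∘ h(a ∘ a ∘ a ∘ c ∘ c ∘ c))
  Order the arguments:  a ∘ a ∘ a ∘ g(f(a ∘ a ∘ c ∘ c ∘ c, h(a ∘ a ∘ a ∘ a), a ∘ a ∘ c ∘ c ∘ f(a, a, a) ∘ f(a, c, c)) ∘ f(a ∘ c, g(a, c), f(a, a, a)) ∘ h(e) ∘ h(e) ∘ h(h(a ∘ a ∘ a ∘ a)), a ∘ c ∘ c ∘ f(a, c, c) ∘ f(e, a ∘ c ∘ c, g(c, a)) ∘ g(a ∘ c, a ∘ a) ∘ h(a ∘ a ∘ a ∘ c ∘ c ∘ c))
Right:  ((a ∘ g((h(h((a ∘ e) ∘ a ∘ (a ∘ a))) ∘ h(e)) ∘ (f(c ∘ c ∘ ((a ∘ e) ∘ a) ∘ c, e ∘ h(a ∘ ((a ∘ a) ∘ a)), a ∘ f(a, a, a) ∘ f(a, c, c) ∘ a ∘ e ∘ c ∘ c) ∘ (f(f(a, a, a), g(a, e ∘ c), ((e ∘ a) ∘ e) ∘ c) ∘ h(e))), c ∘ (f(a, c, c) ∘ f(e, a ∘ (c ∘ c), g(c, a))) ∘ (e ∘ c) ∘ ((g(a ∘ c, a ∘ a) ∘ e) ∘ h(c ∘ (c ∘ a) ∘ c ∘ a ∘ (a ∘ e))) ∘ a)) ∘ a) ∘ a
  Flatten:  a ∘ g((h(h((a ∘ e) ∘ a ∘ (a ∘ a))) ∘ h(e)) ∘ (f(c ∘ c ∘ ((a ∘ e) ∘ a) ∘ c, e ∘ h(a ∘ ((a ∘ a) ∘ a)), a ∘ f(a, a, a) ∘ f(a, c, c) ∘ a ∘ e ∘ c ∘ c) ∘ (f(f(a, a, a), g(a, e ∘ c), ((e ∘ a) ∘ e) ∘ c) ∘ h(e))), c ∘ (f(a, c, c) ∘ f(e, a ∘ (c ∘ c), g(c, a))) ∘ (e ∘ c) ∘ ((g(a ∘ c, a ∘ a) ∘ e) ∘ h(c ∘ (c ∘ a) ∘ c ∘ a ∘ (a ∘ e))) ∘ a) ∘ a ∘ a
  Canonicalize subterm:  g((h(h((a ∘ e) ∘ a ∘ (a ∘ a))) ∘ h(e)) ∘ (f(c ∘ c ∘ ((a ∘ e) ∘ a) ∘ c, e ∘ h(a ∘ ((a ∘ a) ∘ a)), a ∘ f(a, a, a) ∘ f(a, c, c) ∘ a ∘ e ∘ c ∘ c) ∘ (f(f(a, a, a), g(a, e ∘ c), ((e ∘ a) ∘ e) ∘ c) ∘ h(e))), c ∘ (f(a, c, c) ∘ f(e, a ∘ (c ∘ c), g(c, a))) ∘ (e ∘ c) ∘ ((g(a ∘ c, a ∘ a) ∘ e) ∘ h(c ∘ (c ∘ a) ∘ c ∘ a ∘ (a ∘ e))) ∘ a)  →  g(f(a ∘ a ∘ c ∘ c ∘ c, h(a ∘ a ∘ a ∘ a), a ∘ a ∘ c ∘ c ∘ f(a, a, a) ∘ f(a, c, c)) ∘ f(f(a, a, a), g(a, c), a ∘ c) ∘ h(e) ∘ h(e) ∘ h(h(a ∘ a ∘ a ∘ a)), a ∘ c ∘ c ∘ f(a, c, c) ∘ f(e, a ∘ c ∘ c, g(c, a)) ∘ g(a ∘ c, a ∘ a) ∘ h(a ∘ a ∘ a ∘ c ∘ c ∘ c))
  Order the arguments:  a ∘ a ∘ a ∘ g(f(a ∘ a ∘ c ∘ c ∘ c, h(a ∘ a ∘ a ∘ a), a ∘ a ∘ c ∘ c ∘ f(a, a, a) ∘ f(a, c, c)) ∘ f(f(a, a, a), g(a, c), a ∘ c) ∘ h(e) ∘ h(e) ∘ h(h(a ∘ a ∘ a ∘ a)), a ∘ c ∘ c ∘ f(a, c, c) ∘ f(e, a ∘ c ∘ c, g(c, a)) ∘ g(a ∘ c, a ∘ a) ∘ h(a ∘ a ∘ a ∘ c ∘ c ∘ c))

Answer: no — a ∘ a ∘ a ∘ g(f(a ∘ a ∘ c ∘ c ∘ c, h(a ∘ a ∘ a ∘ a), a ∘ a ∘ c ∘ c ∘ f(a, a, a) ∘ f(a, c, c)) ∘ f(a ∘ c, g(a, c), f(a, a, a)) ∘ h(e) ∘ h(e) ∘ h(h(a ∘ a ∘ a ∘ a)), a ∘ c ∘ c ∘ f(a, c, c) ∘ f(e, a ∘ c ∘ c, g(c, a)) ∘ g(a ∘ c, a ∘ a) ∘ h(a ∘ a ∘ a ∘ c ∘ c ∘ c)) vs a ∘ a ∘ a ∘ g(f(a ∘ a ∘ c ∘ c ∘ c, h(a ∘ a ∘ a ∘ a), a ∘ a ∘ c ∘ c ∘ f(a, a, a) ∘ f(a, c, c)) ∘ f(f(a, a, a), g(a, c), a ∘ c) ∘ h(e) ∘ h(e) ∘ h(h(a ∘ a ∘ a ∘ a)), a ∘ c ∘ c ∘ f(a, c, c) ∘ f(e, a ∘ c ∘ c, g(c, a)) ∘ g(a ∘ c, a ∘ a) ∘ h(a ∘ a ∘ a ∘ c ∘ c ∘ c))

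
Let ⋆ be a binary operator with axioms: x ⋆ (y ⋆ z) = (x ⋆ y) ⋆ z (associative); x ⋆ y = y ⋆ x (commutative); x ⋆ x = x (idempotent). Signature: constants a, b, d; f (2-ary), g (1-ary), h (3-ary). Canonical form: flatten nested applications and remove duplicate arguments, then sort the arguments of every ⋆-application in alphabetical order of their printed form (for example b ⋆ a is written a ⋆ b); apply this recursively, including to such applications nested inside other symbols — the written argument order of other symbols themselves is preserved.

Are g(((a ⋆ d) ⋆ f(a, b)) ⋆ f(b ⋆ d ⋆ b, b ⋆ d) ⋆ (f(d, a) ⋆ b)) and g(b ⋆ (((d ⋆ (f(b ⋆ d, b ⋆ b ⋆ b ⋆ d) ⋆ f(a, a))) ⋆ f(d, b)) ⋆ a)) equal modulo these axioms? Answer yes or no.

Answer: no — g(a ⋆ b ⋆ d ⋆ f(a, b) ⋆ f(b ⋆ d, b ⋆ d) ⋆ f(d, a)) vs g(a ⋆ b ⋆ d ⋆ f(a, a) ⋆ f(b ⋆ d, b ⋆ d) ⋆ f(d, b))

Derivation:
Left:  g(((a ⋆ d) ⋆ f(a, b)) ⋆ f(b ⋆ d ⋆ b, b ⋆ d) ⋆ (f(d, a) ⋆ b))
  Work inside:  ((a ⋆ d) ⋆ f(a, b)) ⋆ f(b ⋆ d ⋆ b, b ⋆ d) ⋆ (f(d, a) ⋆ b)
  Flatten:  a ⋆ d ⋆ f(a, b) ⋆ f(b ⋆ d ⋆ b, b ⋆ d) ⋆ f(d, a) ⋆ b
  Canonicalize subterm:  f(b ⋆ d ⋆ b, b ⋆ d)  →  f(b ⋆ d, b ⋆ d)
  Sort:  a ⋆ b ⋆ d ⋆ f(a, b) ⋆ f(b ⋆ d, b ⋆ d) ⋆ f(d, a)
  Rebuild:  g(a ⋆ b ⋆ d ⋆ f(a, b) ⋆ f(b ⋆ d, b ⋆ d) ⋆ f(d, a))
Right:  g(b ⋆ (((d ⋆ (f(b ⋆ d, b ⋆ b ⋆ b ⋆ d) ⋆ f(a, a))) ⋆ f(d, b)) ⋆ a))
  Focus inside:  b ⋆ (((d ⋆ (f(b ⋆ d, b ⋆ b ⋆ b ⋆ d) ⋆ f(a, a))) ⋆ f(d, b)) ⋆ a)
  Merge nested applications:  b ⋆ d ⋆ f(b ⋆ d, b ⋆ b ⋆ b ⋆ d) ⋆ f(a, a) ⋆ f(d, b) ⋆ a
  Simplify inside:  f(b ⋆ d, b ⋆ b ⋆ b ⋆ d)  →  f(b ⋆ d, b ⋆ d)
  Sort:  a ⋆ b ⋆ d ⋆ f(a, a) ⋆ f(b ⋆ d, b ⋆ d) ⋆ f(d, b)
  Reassemble:  g(a ⋆ b ⋆ d ⋆ f(a, a) ⋆ f(b ⋆ d, b ⋆ d) ⋆ f(d, b))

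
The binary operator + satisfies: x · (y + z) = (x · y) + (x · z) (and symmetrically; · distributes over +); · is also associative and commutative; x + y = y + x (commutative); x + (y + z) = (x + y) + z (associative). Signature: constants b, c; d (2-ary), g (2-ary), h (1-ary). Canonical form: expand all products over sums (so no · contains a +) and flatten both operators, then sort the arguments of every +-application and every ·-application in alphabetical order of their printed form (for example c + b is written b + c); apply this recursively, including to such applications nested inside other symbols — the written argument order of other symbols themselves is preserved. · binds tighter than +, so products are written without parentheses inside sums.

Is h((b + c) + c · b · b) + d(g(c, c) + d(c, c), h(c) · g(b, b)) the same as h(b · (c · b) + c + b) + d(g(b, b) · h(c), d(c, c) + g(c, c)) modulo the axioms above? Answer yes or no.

Left:  h((b + c) + c · b · b) + d(g(c, c) + d(c, c), h(c) · g(b, b))
  Un-nest:  h(b + b · b · c + c) + d(d(c, c) + g(c, c), g(b, b) · h(c))
  Sort:  d(d(c, c) + g(c, c), g(b, b) · h(c)) + h(b + b · b · c + c)
Right:  h(b · (c · b) + c + b) + d(g(b, b) · h(c), d(c, c) + g(c, c))
  Flatten:  h(b + b · b · c + c) + d(g(b, b) · h(c), d(c, c) + g(c, c))
  Sort:  d(g(b, b) · h(c), d(c, c) + g(c, c)) + h(b + b · b · c + c)

Answer: no — d(d(c, c) + g(c, c), g(b, b) · h(c)) + h(b + b · b · c + c) vs d(g(b, b) · h(c), d(c, c) + g(c, c)) + h(b + b · b · c + c)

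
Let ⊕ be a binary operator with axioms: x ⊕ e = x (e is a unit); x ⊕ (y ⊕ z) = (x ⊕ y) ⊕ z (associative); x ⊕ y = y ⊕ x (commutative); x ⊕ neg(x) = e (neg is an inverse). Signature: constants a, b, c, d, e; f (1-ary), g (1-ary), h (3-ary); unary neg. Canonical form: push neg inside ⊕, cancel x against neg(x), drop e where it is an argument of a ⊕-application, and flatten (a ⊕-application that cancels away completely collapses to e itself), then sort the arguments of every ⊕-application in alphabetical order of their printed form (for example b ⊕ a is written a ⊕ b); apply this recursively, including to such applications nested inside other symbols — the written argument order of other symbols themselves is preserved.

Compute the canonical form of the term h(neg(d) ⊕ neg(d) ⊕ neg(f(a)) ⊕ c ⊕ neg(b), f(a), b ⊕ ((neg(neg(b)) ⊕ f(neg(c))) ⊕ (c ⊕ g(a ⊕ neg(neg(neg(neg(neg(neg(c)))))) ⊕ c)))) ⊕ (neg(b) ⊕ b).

Answer: h(c ⊕ neg(b) ⊕ neg(d) ⊕ neg(d) ⊕ neg(f(a)), f(a), b ⊕ b ⊕ c ⊕ f(neg(c)) ⊕ g(a ⊕ c ⊕ c))

Derivation:
Push neg inside:  distribute neg over ⊕ and collapse double neg
Cancel:  b cancels
Collect terms:  h(c ⊕ neg(b) ⊕ neg(d) ⊕ neg(d) ⊕ neg(f(a)), f(a), b ⊕ b ⊕ c ⊕ f(neg(c)) ⊕ g(a ⊕ c ⊕ c))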